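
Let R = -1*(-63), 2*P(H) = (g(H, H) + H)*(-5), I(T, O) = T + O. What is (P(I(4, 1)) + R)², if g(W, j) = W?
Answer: 1444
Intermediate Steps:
I(T, O) = O + T
P(H) = -5*H (P(H) = ((H + H)*(-5))/2 = ((2*H)*(-5))/2 = (-10*H)/2 = -5*H)
R = 63
(P(I(4, 1)) + R)² = (-5*(1 + 4) + 63)² = (-5*5 + 63)² = (-25 + 63)² = 38² = 1444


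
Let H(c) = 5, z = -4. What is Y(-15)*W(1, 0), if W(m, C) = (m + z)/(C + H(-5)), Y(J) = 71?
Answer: -213/5 ≈ -42.600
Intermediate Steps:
W(m, C) = (-4 + m)/(5 + C) (W(m, C) = (m - 4)/(C + 5) = (-4 + m)/(5 + C))
Y(-15)*W(1, 0) = 71*((-4 + 1)/(5 + 0)) = 71*(-3/5) = -213/5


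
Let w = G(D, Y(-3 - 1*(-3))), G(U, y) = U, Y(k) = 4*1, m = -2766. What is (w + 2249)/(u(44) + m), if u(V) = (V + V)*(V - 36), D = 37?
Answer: -1143/1031 ≈ -1.1086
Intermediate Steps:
Y(k) = 4
w = 37
u(V) = 2*V*(-36 + V) (u(V) = (2*V)*(-36 + V) = 2*V*(-36 + V))
(w + 2249)/(u(44) + m) = (37 + 2249)/(2*44*(-36 + 44) - 2766) = 2286/(2*44*8 - 2766) = 2286/(704 - 2766) = 2286/(-2062) = 2286*(-1/2062) = -1143/1031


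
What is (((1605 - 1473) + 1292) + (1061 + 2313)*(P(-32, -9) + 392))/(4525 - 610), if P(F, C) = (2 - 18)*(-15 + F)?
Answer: 772256/783 ≈ 986.28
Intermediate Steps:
P(F, C) = 240 - 16*F (P(F, C) = -16*(-15 + F) = 240 - 16*F)
(((1605 - 1473) + 1292) + (1061 + 2313)*(P(-32, -9) + 392))/(4525 - 610) = (((1605 - 1473) + 1292) + (1061 + 2313)*((240 - 16*(-32)) + 392))/(4525 - 610) = ((132 + 1292) + 3374*((240 + 512) + 392))/3915 = (1424 + 3374*(752 + 392))*(1/3915) = (1424 + 3374*1144)*(1/3915) = (1424 + 3859856)*(1/3915) = 3861280*(1/3915) = 772256/783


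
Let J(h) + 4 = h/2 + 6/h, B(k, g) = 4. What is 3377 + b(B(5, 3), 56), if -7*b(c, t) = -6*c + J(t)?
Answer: 661889/196 ≈ 3377.0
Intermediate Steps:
J(h) = -4 + h/2 + 6/h (J(h) = -4 + (h/2 + 6/h) = -4 + h/2 + 6/h)
b(c, t) = 4/7 - 6/(7*t) - t/14 + 6*c/7 (b(c, t) = -(-6*c + (-4 + t/2 + 6/t))/7 = -(-4 + t/2 - 6*c + 6/t)/7 = 4/7 - 6/(7*t) - t/14 + 6*c/7)
3377 + b(B(5, 3), 56) = 3377 + (1/14)*(-12 - 1*56*(-8 + 56) + 12*4*56)/56 = 3377 + (1/14)*(1/56)*(-12 - 1*56*48 + 2688) = 3377 + (1/14)*(1/56)*(-12 - 2688 + 2688) = 3377 + (1/14)*(1/56)*(-12) = 3377 - 3/196 = 661889/196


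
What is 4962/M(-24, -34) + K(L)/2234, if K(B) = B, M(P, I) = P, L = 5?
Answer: -923749/4468 ≈ -206.75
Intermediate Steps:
4962/M(-24, -34) + K(L)/2234 = 4962/(-24) + 5/2234 = 4962*(-1/24) + 5*(1/2234) = -827/4 + 5/2234 = -923749/4468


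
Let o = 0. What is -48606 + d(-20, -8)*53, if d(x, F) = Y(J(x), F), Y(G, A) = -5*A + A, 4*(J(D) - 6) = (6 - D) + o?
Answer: -46910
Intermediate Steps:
J(D) = 15/2 - D/4 (J(D) = 6 + ((6 - D) + 0)/4 = 6 + (6 - D)/4 = 6 + (3/2 - D/4) = 15/2 - D/4)
Y(G, A) = -4*A
d(x, F) = -4*F
-48606 + d(-20, -8)*53 = -48606 - 4*(-8)*53 = -48606 + 32*53 = -48606 + 1696 = -46910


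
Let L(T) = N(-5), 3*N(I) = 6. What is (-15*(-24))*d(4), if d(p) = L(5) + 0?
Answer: 720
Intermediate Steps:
N(I) = 2 (N(I) = (⅓)*6 = 2)
L(T) = 2
d(p) = 2 (d(p) = 2 + 0 = 2)
(-15*(-24))*d(4) = -15*(-24)*2 = 360*2 = 720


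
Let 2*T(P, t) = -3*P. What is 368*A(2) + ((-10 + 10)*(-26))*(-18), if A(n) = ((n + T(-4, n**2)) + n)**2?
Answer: 36800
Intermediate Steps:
T(P, t) = -3*P/2 (T(P, t) = (-3*P)/2 = -3*P/2)
A(n) = (6 + 2*n)**2 (A(n) = ((n - 3/2*(-4)) + n)**2 = ((n + 6) + n)**2 = ((6 + n) + n)**2 = (6 + 2*n)**2)
368*A(2) + ((-10 + 10)*(-26))*(-18) = 368*(4*(3 + 2)**2) + ((-10 + 10)*(-26))*(-18) = 368*(4*5**2) + (0*(-26))*(-18) = 368*(4*25) + 0*(-18) = 368*100 + 0 = 36800 + 0 = 36800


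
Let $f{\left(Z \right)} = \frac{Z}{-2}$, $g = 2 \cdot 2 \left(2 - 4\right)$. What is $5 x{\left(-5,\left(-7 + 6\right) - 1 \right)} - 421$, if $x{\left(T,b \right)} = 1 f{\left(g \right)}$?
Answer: $-401$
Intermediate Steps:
$g = -8$ ($g = 4 \left(-2\right) = -8$)
$f{\left(Z \right)} = - \frac{Z}{2}$ ($f{\left(Z \right)} = Z \left(- \frac{1}{2}\right) = - \frac{Z}{2}$)
$x{\left(T,b \right)} = 4$ ($x{\left(T,b \right)} = 1 \left(\left(- \frac{1}{2}\right) \left(-8\right)\right) = 1 \cdot 4 = 4$)
$5 x{\left(-5,\left(-7 + 6\right) - 1 \right)} - 421 = 5 \cdot 4 - 421 = 20 - 421 = -401$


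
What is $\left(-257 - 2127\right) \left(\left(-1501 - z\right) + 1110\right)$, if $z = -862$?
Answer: $-1122864$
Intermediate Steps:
$\left(-257 - 2127\right) \left(\left(-1501 - z\right) + 1110\right) = \left(-257 - 2127\right) \left(\left(-1501 - -862\right) + 1110\right) = - 2384 \left(\left(-1501 + 862\right) + 1110\right) = - 2384 \left(-639 + 1110\right) = \left(-2384\right) 471 = -1122864$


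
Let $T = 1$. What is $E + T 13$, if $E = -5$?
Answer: $8$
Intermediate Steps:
$E + T 13 = -5 + 1 \cdot 13 = -5 + 13 = 8$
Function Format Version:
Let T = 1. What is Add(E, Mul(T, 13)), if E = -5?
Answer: 8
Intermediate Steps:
Add(E, Mul(T, 13)) = Add(-5, Mul(1, 13)) = Add(-5, 13) = 8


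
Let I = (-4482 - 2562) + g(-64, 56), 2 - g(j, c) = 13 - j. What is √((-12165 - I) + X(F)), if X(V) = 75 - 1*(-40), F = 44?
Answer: I*√4931 ≈ 70.221*I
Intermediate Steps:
g(j, c) = -11 + j (g(j, c) = 2 - (13 - j) = 2 + (-13 + j) = -11 + j)
I = -7119 (I = (-4482 - 2562) + (-11 - 64) = -7044 - 75 = -7119)
X(V) = 115 (X(V) = 75 + 40 = 115)
√((-12165 - I) + X(F)) = √((-12165 - 1*(-7119)) + 115) = √((-12165 + 7119) + 115) = √(-5046 + 115) = √(-4931) = I*√4931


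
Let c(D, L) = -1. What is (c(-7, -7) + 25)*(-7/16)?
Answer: -21/2 ≈ -10.500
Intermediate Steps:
(c(-7, -7) + 25)*(-7/16) = (-1 + 25)*(-7/16) = 24*(-7*1/16) = 24*(-7/16) = -21/2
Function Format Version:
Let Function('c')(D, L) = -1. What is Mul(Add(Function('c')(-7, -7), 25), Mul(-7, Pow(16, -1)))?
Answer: Rational(-21, 2) ≈ -10.500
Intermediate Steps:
Mul(Add(Function('c')(-7, -7), 25), Mul(-7, Pow(16, -1))) = Mul(Add(-1, 25), Mul(-7, Pow(16, -1))) = Mul(24, Mul(-7, Rational(1, 16))) = Mul(24, Rational(-7, 16)) = Rational(-21, 2)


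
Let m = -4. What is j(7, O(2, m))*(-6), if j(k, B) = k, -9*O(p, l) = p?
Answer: -42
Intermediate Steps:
O(p, l) = -p/9
j(7, O(2, m))*(-6) = 7*(-6) = -42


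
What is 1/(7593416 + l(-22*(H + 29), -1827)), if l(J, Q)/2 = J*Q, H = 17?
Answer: 1/11291264 ≈ 8.8564e-8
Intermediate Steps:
l(J, Q) = 2*J*Q (l(J, Q) = 2*(J*Q) = 2*J*Q)
1/(7593416 + l(-22*(H + 29), -1827)) = 1/(7593416 + 2*(-22*(17 + 29))*(-1827)) = 1/(7593416 + 2*(-22*46)*(-1827)) = 1/(7593416 + 2*(-1012)*(-1827)) = 1/(7593416 + 3697848) = 1/11291264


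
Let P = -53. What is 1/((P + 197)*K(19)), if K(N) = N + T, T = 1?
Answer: 1/2880 ≈ 0.00034722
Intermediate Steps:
K(N) = 1 + N (K(N) = N + 1 = 1 + N)
1/((P + 197)*K(19)) = 1/((-53 + 197)*(1 + 19)) = 1/(144*20) = 1/2880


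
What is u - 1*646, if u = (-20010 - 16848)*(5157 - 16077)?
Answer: 402488714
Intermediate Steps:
u = 402489360 (u = -36858*(-10920) = 402489360)
u - 1*646 = 402489360 - 1*646 = 402489360 - 646 = 402488714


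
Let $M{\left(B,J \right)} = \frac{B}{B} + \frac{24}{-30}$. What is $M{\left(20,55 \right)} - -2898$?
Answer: $\frac{14491}{5} \approx 2898.2$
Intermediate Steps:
$M{\left(B,J \right)} = \frac{1}{5}$ ($M{\left(B,J \right)} = 1 + 24 \left(- \frac{1}{30}\right) = 1 - \frac{4}{5} = \frac{1}{5}$)
$M{\left(20,55 \right)} - -2898 = \frac{1}{5} - -2898 = \frac{1}{5} + 2898 = \frac{14491}{5}$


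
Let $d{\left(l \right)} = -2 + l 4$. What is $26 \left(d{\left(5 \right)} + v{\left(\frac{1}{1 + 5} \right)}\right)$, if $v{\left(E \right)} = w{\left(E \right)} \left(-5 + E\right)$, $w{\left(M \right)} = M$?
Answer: $\frac{8047}{18} \approx 447.06$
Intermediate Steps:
$d{\left(l \right)} = -2 + 4 l$
$v{\left(E \right)} = E \left(-5 + E\right)$
$26 \left(d{\left(5 \right)} + v{\left(\frac{1}{1 + 5} \right)}\right) = 26 \left(\left(-2 + 4 \cdot 5\right) + \frac{-5 + \frac{1}{1 + 5}}{1 + 5}\right) = 26 \left(\left(-2 + 20\right) + \frac{-5 + \frac{1}{6}}{6}\right) = 26 \left(18 + \frac{-5 + \frac{1}{6}}{6}\right) = 26 \left(18 + \frac{1}{6} \left(- \frac{29}{6}\right)\right) = 26 \left(18 - \frac{29}{36}\right) = 26 \cdot \frac{619}{36} = \frac{8047}{18}$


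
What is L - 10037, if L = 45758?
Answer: 35721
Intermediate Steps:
L - 10037 = 45758 - 10037 = 35721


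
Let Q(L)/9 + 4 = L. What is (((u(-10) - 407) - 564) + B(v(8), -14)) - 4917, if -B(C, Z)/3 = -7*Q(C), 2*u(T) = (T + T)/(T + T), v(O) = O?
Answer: -10263/2 ≈ -5131.5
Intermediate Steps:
Q(L) = -36 + 9*L
u(T) = ½ (u(T) = ((T + T)/(T + T))/2 = ((2*T)/((2*T)))/2 = ((2*T)*(1/(2*T)))/2 = (½)*1 = ½)
B(C, Z) = -756 + 189*C (B(C, Z) = -(-21)*(-36 + 9*C) = -3*(252 - 63*C) = -756 + 189*C)
(((u(-10) - 407) - 564) + B(v(8), -14)) - 4917 = (((½ - 407) - 564) + (-756 + 189*8)) - 4917 = ((-813/2 - 564) + (-756 + 1512)) - 4917 = (-1941/2 + 756) - 4917 = -429/2 - 4917 = -10263/2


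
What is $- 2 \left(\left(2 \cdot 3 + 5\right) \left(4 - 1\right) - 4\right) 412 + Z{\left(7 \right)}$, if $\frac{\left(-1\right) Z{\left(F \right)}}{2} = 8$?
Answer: $-23912$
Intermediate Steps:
$Z{\left(F \right)} = -16$ ($Z{\left(F \right)} = \left(-2\right) 8 = -16$)
$- 2 \left(\left(2 \cdot 3 + 5\right) \left(4 - 1\right) - 4\right) 412 + Z{\left(7 \right)} = - 2 \left(\left(2 \cdot 3 + 5\right) \left(4 - 1\right) - 4\right) 412 - 16 = - 2 \left(\left(6 + 5\right) 3 - 4\right) 412 - 16 = - 2 \left(11 \cdot 3 - 4\right) 412 - 16 = - 2 \left(33 - 4\right) 412 - 16 = \left(-2\right) 29 \cdot 412 - 16 = \left(-58\right) 412 - 16 = -23896 - 16 = -23912$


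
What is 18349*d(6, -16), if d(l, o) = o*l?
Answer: -1761504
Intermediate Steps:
d(l, o) = l*o
18349*d(6, -16) = 18349*(6*(-16)) = 18349*(-96) = -1761504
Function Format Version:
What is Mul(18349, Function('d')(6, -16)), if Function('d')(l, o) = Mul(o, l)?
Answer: -1761504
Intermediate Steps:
Function('d')(l, o) = Mul(l, o)
Mul(18349, Function('d')(6, -16)) = Mul(18349, Mul(6, -16)) = Mul(18349, -96) = -1761504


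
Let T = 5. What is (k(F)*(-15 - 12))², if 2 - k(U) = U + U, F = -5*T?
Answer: 1971216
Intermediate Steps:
F = -25 (F = -5*5 = -25)
k(U) = 2 - 2*U (k(U) = 2 - (U + U) = 2 - 2*U)
(k(F)*(-15 - 12))² = ((2 - 2*(-25))*(-15 - 12))² = ((2 + 50)*(-27))² = (52*(-27))² = (-1404)² = 1971216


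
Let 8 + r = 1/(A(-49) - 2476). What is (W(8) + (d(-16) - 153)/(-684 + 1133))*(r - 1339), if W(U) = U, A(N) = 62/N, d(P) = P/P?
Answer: -281232024520/27251157 ≈ -10320.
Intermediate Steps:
d(P) = 1
r = -971137/121386 (r = -8 + 1/(62/(-49) - 2476) = -8 + 1/(62*(-1/49) - 2476) = -8 + 1/(-62/49 - 2476) = -8 + 1/(-121386/49) = -8 - 49/121386 = -971137/121386 ≈ -8.0004)
(W(8) + (d(-16) - 153)/(-684 + 1133))*(r - 1339) = (8 + (1 - 153)/(-684 + 1133))*(-971137/121386 - 1339) = (8 - 152/449)*(-163506991/121386) = (3440/449)*(-163506991/121386) = -281232024520/27251157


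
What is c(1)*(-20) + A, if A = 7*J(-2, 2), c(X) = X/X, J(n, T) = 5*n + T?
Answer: -76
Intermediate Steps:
J(n, T) = T + 5*n
c(X) = 1
A = -56 (A = 7*(2 + 5*(-2)) = 7*(2 - 10) = 7*(-8) = -56)
c(1)*(-20) + A = 1*(-20) - 56 = -20 - 56 = -76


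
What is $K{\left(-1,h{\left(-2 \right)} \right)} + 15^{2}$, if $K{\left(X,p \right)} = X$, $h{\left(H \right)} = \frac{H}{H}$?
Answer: $224$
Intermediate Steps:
$h{\left(H \right)} = 1$
$K{\left(-1,h{\left(-2 \right)} \right)} + 15^{2} = -1 + 15^{2} = -1 + 225 = 224$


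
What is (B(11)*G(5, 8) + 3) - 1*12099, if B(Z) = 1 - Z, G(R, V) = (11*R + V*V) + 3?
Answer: -13316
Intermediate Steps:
G(R, V) = 3 + V² + 11*R (G(R, V) = (11*R + V²) + 3 = (V² + 11*R) + 3 = 3 + V² + 11*R)
(B(11)*G(5, 8) + 3) - 1*12099 = ((1 - 1*11)*(3 + 8² + 11*5) + 3) - 1*12099 = ((1 - 11)*(3 + 64 + 55) + 3) - 12099 = (-10*122 + 3) - 12099 = (-1220 + 3) - 12099 = -1217 - 12099 = -13316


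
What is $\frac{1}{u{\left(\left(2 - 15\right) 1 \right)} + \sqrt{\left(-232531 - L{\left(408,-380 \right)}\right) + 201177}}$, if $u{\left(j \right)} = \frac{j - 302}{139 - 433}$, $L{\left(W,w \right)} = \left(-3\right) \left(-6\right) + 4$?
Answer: $\frac{210}{6149921} - \frac{784 i \sqrt{1961}}{6149921} \approx 3.4147 \cdot 10^{-5} - 0.0056453 i$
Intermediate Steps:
$L{\left(W,w \right)} = 22$ ($L{\left(W,w \right)} = 18 + 4 = 22$)
$u{\left(j \right)} = \frac{151}{147} - \frac{j}{294}$ ($u{\left(j \right)} = \frac{-302 + j}{-294} = \left(-302 + j\right) \left(- \frac{1}{294}\right) = \frac{151}{147} - \frac{j}{294}$)
$\frac{1}{u{\left(\left(2 - 15\right) 1 \right)} + \sqrt{\left(-232531 - L{\left(408,-380 \right)}\right) + 201177}} = \frac{1}{\left(\frac{151}{147} - \frac{\left(2 - 15\right) 1}{294}\right) + \sqrt{\left(-232531 - 22\right) + 201177}} = \frac{1}{\left(\frac{151}{147} - \frac{\left(-13\right) 1}{294}\right) + \sqrt{\left(-232531 - 22\right) + 201177}} = \frac{1}{\left(\frac{151}{147} - - \frac{13}{294}\right) + \sqrt{-232553 + 201177}} = \frac{1}{\left(\frac{151}{147} + \frac{13}{294}\right) + \sqrt{-31376}} = \frac{1}{\frac{15}{14} + 4 i \sqrt{1961}}$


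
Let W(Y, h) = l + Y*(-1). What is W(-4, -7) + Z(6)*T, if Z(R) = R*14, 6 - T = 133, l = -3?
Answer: -10667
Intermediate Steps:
T = -127 (T = 6 - 1*133 = 6 - 133 = -127)
W(Y, h) = -3 - Y (W(Y, h) = -3 + Y*(-1) = -3 - Y)
Z(R) = 14*R
W(-4, -7) + Z(6)*T = (-3 - 1*(-4)) + (14*6)*(-127) = (-3 + 4) + 84*(-127) = 1 - 10668 = -10667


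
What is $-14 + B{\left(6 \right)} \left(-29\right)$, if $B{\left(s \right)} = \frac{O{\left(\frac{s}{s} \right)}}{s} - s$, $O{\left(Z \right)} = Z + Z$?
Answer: $\frac{451}{3} \approx 150.33$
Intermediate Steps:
$O{\left(Z \right)} = 2 Z$
$B{\left(s \right)} = - s + \frac{2}{s}$ ($B{\left(s \right)} = \frac{2 \frac{s}{s}}{s} - s = \frac{2 \cdot 1}{s} - s = \frac{2}{s} - s = - s + \frac{2}{s}$)
$-14 + B{\left(6 \right)} \left(-29\right) = -14 + \left(\left(-1\right) 6 + \frac{2}{6}\right) \left(-29\right) = -14 + \left(-6 + 2 \cdot \frac{1}{6}\right) \left(-29\right) = -14 + \left(-6 + \frac{1}{3}\right) \left(-29\right) = -14 - - \frac{493}{3} = -14 + \frac{493}{3} = \frac{451}{3}$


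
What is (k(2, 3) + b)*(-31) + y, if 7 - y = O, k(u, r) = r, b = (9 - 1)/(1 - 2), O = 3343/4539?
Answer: 731975/4539 ≈ 161.26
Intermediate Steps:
O = 3343/4539 (O = 3343*(1/4539) = 3343/4539 ≈ 0.73651)
b = -8 (b = 8/(-1) = 8*(-1) = -8)
y = 28430/4539 (y = 7 - 1*3343/4539 = 7 - 3343/4539 = 28430/4539 ≈ 6.2635)
(k(2, 3) + b)*(-31) + y = (3 - 8)*(-31) + 28430/4539 = -5*(-31) + 28430/4539 = 155 + 28430/4539 = 731975/4539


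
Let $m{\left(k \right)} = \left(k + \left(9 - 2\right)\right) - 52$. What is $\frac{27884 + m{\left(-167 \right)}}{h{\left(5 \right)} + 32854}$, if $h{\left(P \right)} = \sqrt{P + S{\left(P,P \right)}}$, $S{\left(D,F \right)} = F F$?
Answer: $\frac{454567944}{539692643} - \frac{13836 \sqrt{30}}{539692643} \approx 0.84213$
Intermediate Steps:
$m{\left(k \right)} = -45 + k$ ($m{\left(k \right)} = \left(k + \left(9 - 2\right)\right) - 52 = \left(k + 7\right) - 52 = \left(7 + k\right) - 52 = -45 + k$)
$S{\left(D,F \right)} = F^{2}$
$h{\left(P \right)} = \sqrt{P + P^{2}}$
$\frac{27884 + m{\left(-167 \right)}}{h{\left(5 \right)} + 32854} = \frac{27884 - 212}{\sqrt{5 \left(1 + 5\right)} + 32854} = \frac{27884 - 212}{\sqrt{5 \cdot 6} + 32854} = \frac{27672}{\sqrt{30} + 32854} = \frac{27672}{32854 + \sqrt{30}}$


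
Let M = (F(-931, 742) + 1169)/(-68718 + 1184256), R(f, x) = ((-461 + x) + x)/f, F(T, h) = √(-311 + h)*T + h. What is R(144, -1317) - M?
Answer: -575477549/26772912 + 931*√431/1115538 ≈ -21.477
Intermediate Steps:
F(T, h) = h + T*√(-311 + h) (F(T, h) = T*√(-311 + h) + h = h + T*√(-311 + h))
R(f, x) = (-461 + 2*x)/f
M = 637/371846 - 931*√431/1115538 (M = ((742 - 931*√(-311 + 742)) + 1169)/(-68718 + 1184256) = ((742 - 931*√431) + 1169)/1115538 = (1911 - 931*√431)*(1/1115538) = 637/371846 - 931*√431/1115538 ≈ -0.015613)
R(144, -1317) - M = (-461 + 2*(-1317))/144 - (637/371846 - 931*√431/1115538) = (-461 - 2634)/144 + (-637/371846 + 931*√431/1115538) = (1/144)*(-3095) + (-637/371846 + 931*√431/1115538) = -3095/144 + (-637/371846 + 931*√431/1115538) = -575477549/26772912 + 931*√431/1115538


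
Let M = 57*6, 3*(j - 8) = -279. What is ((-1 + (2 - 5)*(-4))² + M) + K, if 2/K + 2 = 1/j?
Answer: 79003/171 ≈ 462.01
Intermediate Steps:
j = -85 (j = 8 + (⅓)*(-279) = 8 - 93 = -85)
K = -170/171 (K = 2/(-2 + 1/(-85)) = 2/(-2 - 1/85) = 2/(-171/85) = 2*(-85/171) = -170/171 ≈ -0.99415)
M = 342
((-1 + (2 - 5)*(-4))² + M) + K = ((-1 + (2 - 5)*(-4))² + 342) - 170/171 = ((-1 - 3*(-4))² + 342) - 170/171 = ((-1 + 12)² + 342) - 170/171 = (11² + 342) - 170/171 = (121 + 342) - 170/171 = 463 - 170/171 = 79003/171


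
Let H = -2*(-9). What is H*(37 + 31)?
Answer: 1224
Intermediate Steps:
H = 18
H*(37 + 31) = 18*(37 + 31) = 18*68 = 1224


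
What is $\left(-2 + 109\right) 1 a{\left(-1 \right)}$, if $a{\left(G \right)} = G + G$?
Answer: $-214$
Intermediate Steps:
$a{\left(G \right)} = 2 G$
$\left(-2 + 109\right) 1 a{\left(-1 \right)} = \left(-2 + 109\right) 1 \cdot 2 \left(-1\right) = 107 \cdot 1 \left(-2\right) = 107 \left(-2\right) = -214$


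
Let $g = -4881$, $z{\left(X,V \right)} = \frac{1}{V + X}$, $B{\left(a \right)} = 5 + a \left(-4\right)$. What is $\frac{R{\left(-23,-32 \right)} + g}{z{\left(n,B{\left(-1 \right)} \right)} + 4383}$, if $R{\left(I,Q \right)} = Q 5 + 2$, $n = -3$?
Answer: $- \frac{30234}{26299} \approx -1.1496$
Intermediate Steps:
$B{\left(a \right)} = 5 - 4 a$
$R{\left(I,Q \right)} = 2 + 5 Q$ ($R{\left(I,Q \right)} = 5 Q + 2 = 2 + 5 Q$)
$\frac{R{\left(-23,-32 \right)} + g}{z{\left(n,B{\left(-1 \right)} \right)} + 4383} = \frac{\left(2 + 5 \left(-32\right)\right) - 4881}{\frac{1}{\left(5 - -4\right) - 3} + 4383} = \frac{\left(2 - 160\right) - 4881}{\frac{1}{\left(5 + 4\right) - 3} + 4383} = \frac{-158 - 4881}{\frac{1}{9 - 3} + 4383} = - \frac{5039}{\frac{1}{6} + 4383} = - \frac{5039}{\frac{26299}{6}} = \left(-5039\right) \frac{6}{26299} = - \frac{30234}{26299}$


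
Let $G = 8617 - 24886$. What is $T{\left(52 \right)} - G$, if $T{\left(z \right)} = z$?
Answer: $16321$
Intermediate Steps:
$G = -16269$ ($G = 8617 - 24886 = -16269$)
$T{\left(52 \right)} - G = 52 - -16269 = 52 + 16269 = 16321$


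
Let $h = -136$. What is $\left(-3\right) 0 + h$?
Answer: $-136$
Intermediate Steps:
$\left(-3\right) 0 + h = \left(-3\right) 0 - 136 = 0 - 136 = -136$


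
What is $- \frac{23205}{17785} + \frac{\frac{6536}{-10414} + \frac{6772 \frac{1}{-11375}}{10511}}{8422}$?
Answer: $- \frac{12167591905011567789}{9325070539164823625} \approx -1.3048$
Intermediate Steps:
$- \frac{23205}{17785} + \frac{\frac{6536}{-10414} + \frac{6772 \frac{1}{-11375}}{10511}}{8422} = \left(-23205\right) \frac{1}{17785} + \left(6536 \left(- \frac{1}{10414}\right) + 6772 \left(- \frac{1}{11375}\right) \frac{1}{10511}\right) \frac{1}{8422} = - \frac{4641}{3557} + \left(- \frac{3268}{5207} - \frac{6772}{119562625}\right) \frac{1}{8422} = - \frac{4641}{3557} - \frac{195382960152}{2621611059647125} = - \frac{12167591905011567789}{9325070539164823625}$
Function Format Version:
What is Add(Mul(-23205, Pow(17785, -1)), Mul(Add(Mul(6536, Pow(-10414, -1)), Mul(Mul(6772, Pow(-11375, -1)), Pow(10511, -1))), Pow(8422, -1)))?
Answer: Rational(-12167591905011567789, 9325070539164823625) ≈ -1.3048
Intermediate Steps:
Add(Mul(-23205, Pow(17785, -1)), Mul(Add(Mul(6536, Pow(-10414, -1)), Mul(Mul(6772, Pow(-11375, -1)), Pow(10511, -1))), Pow(8422, -1))) = Add(Mul(-23205, Rational(1, 17785)), Mul(Add(Mul(6536, Rational(-1, 10414)), Mul(Mul(6772, Rational(-1, 11375)), Rational(1, 10511))), Rational(1, 8422))) = Add(Rational(-4641, 3557), Mul(Add(Rational(-3268, 5207), Mul(Rational(-6772, 11375), Rational(1, 10511))), Rational(1, 8422))) = Add(Rational(-4641, 3557), Mul(Add(Rational(-3268, 5207), Rational(-6772, 119562625)), Rational(1, 8422))) = Add(Rational(-4641, 3557), Mul(Rational(-390765920304, 622562588375), Rational(1, 8422))) = Add(Rational(-4641, 3557), Rational(-195382960152, 2621611059647125)) = Rational(-12167591905011567789, 9325070539164823625)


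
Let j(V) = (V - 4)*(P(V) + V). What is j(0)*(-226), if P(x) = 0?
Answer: 0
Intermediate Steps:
j(V) = V*(-4 + V) (j(V) = (V - 4)*(0 + V) = (-4 + V)*V = V*(-4 + V))
j(0)*(-226) = (0*(-4 + 0))*(-226) = (0*(-4))*(-226) = 0*(-226) = 0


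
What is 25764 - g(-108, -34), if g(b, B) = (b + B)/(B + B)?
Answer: 875905/34 ≈ 25762.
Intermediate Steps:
g(b, B) = (B + b)/(2*B) (g(b, B) = (B + b)/((2*B)) = (B + b)*(1/(2*B)) = (B + b)/(2*B))
25764 - g(-108, -34) = 25764 - (-34 - 108)/(2*(-34)) = 25764 - (-1)*(-142)/(2*34) = 25764 - 1*71/34 = 25764 - 71/34 = 875905/34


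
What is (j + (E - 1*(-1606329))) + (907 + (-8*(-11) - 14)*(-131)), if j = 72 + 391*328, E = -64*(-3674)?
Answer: 1960998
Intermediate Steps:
E = 235136
j = 128320 (j = 72 + 128248 = 128320)
(j + (E - 1*(-1606329))) + (907 + (-8*(-11) - 14)*(-131)) = (128320 + (235136 - 1*(-1606329))) + (907 + (-8*(-11) - 14)*(-131)) = (128320 + (235136 + 1606329)) + (907 + (88 - 14)*(-131)) = (128320 + 1841465) + (907 + 74*(-131)) = 1969785 + (907 - 9694) = 1969785 - 8787 = 1960998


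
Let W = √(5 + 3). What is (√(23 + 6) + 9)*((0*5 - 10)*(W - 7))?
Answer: 10*(7 - 2*√2)*(9 + √29) ≈ 600.09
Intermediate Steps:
W = 2*√2 (W = √8 = 2*√2 ≈ 2.8284)
(√(23 + 6) + 9)*((0*5 - 10)*(W - 7)) = (√(23 + 6) + 9)*((0*5 - 10)*(2*√2 - 7)) = (√29 + 9)*((0 - 10)*(-7 + 2*√2)) = (9 + √29)*(-10*(-7 + 2*√2)) = (9 + √29)*(70 - 20*√2)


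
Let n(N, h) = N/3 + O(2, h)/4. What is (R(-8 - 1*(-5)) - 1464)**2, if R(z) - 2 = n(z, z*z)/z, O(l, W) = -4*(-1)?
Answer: 2137444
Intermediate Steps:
O(l, W) = 4
n(N, h) = 1 + N/3 (n(N, h) = N/3 + 4/4 = N*(1/3) + 4*(1/4) = N/3 + 1 = 1 + N/3)
R(z) = 2 + (1 + z/3)/z
(R(-8 - 1*(-5)) - 1464)**2 = ((7/3 + 1/(-8 - 1*(-5))) - 1464)**2 = ((7/3 + 1/(-8 + 5)) - 1464)**2 = ((7/3 + 1/(-3)) - 1464)**2 = ((7/3 - 1/3) - 1464)**2 = (2 - 1464)**2 = (-1462)**2 = 2137444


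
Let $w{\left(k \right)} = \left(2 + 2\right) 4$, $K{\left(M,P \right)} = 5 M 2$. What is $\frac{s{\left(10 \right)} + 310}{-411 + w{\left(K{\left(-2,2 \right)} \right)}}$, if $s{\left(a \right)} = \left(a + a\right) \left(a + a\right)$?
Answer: $- \frac{142}{79} \approx -1.7975$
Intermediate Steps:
$s{\left(a \right)} = 4 a^{2}$ ($s{\left(a \right)} = 2 a 2 a = 4 a^{2}$)
$K{\left(M,P \right)} = 10 M$ ($K{\left(M,P \right)} = 5 \cdot 2 M = 10 M$)
$w{\left(k \right)} = 16$ ($w{\left(k \right)} = 4 \cdot 4 = 16$)
$\frac{s{\left(10 \right)} + 310}{-411 + w{\left(K{\left(-2,2 \right)} \right)}} = \frac{4 \cdot 10^{2} + 310}{-411 + 16} = \frac{4 \cdot 100 + 310}{-395} = \left(400 + 310\right) \left(- \frac{1}{395}\right) = 710 \left(- \frac{1}{395}\right) = - \frac{142}{79}$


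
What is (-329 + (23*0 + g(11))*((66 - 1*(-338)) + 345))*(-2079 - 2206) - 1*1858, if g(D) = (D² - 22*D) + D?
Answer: 354449057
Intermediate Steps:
g(D) = D² - 21*D
(-329 + (23*0 + g(11))*((66 - 1*(-338)) + 345))*(-2079 - 2206) - 1*1858 = (-329 + (23*0 + 11*(-21 + 11))*((66 - 1*(-338)) + 345))*(-2079 - 2206) - 1*1858 = (-329 + (0 + 11*(-10))*((66 + 338) + 345))*(-4285) - 1858 = (-329 + (0 - 110)*(404 + 345))*(-4285) - 1858 = (-329 - 110*749)*(-4285) - 1858 = (-329 - 82390)*(-4285) - 1858 = -82719*(-4285) - 1858 = 354450915 - 1858 = 354449057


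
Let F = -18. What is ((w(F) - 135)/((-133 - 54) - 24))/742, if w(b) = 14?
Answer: 121/156562 ≈ 0.00077286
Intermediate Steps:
((w(F) - 135)/((-133 - 54) - 24))/742 = ((14 - 135)/((-133 - 54) - 24))/742 = -121/(-187 - 24)*(1/742) = -121/(-211)*(1/742) = -121*(-1/211)*(1/742) = (121/211)*(1/742) = 121/156562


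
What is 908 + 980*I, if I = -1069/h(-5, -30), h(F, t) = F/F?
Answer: -1046712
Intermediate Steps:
h(F, t) = 1
I = -1069 (I = -1069/1 = -1069*1 = -1069)
908 + 980*I = 908 + 980*(-1069) = 908 - 1047620 = -1046712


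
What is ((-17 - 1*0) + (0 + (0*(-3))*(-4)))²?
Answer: 289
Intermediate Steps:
((-17 - 1*0) + (0 + (0*(-3))*(-4)))² = ((-17 + 0) + (0 + 0*(-4)))² = (-17 + (0 + 0))² = (-17 + 0)² = (-17)² = 289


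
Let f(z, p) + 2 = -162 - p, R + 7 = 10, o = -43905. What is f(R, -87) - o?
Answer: 43828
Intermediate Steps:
R = 3 (R = -7 + 10 = 3)
f(z, p) = -164 - p (f(z, p) = -2 + (-162 - p) = -164 - p)
f(R, -87) - o = (-164 - 1*(-87)) - 1*(-43905) = (-164 + 87) + 43905 = -77 + 43905 = 43828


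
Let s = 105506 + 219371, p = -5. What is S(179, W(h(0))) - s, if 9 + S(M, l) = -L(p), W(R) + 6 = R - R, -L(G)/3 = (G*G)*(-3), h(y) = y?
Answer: -325111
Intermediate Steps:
L(G) = 9*G² (L(G) = -3*G*G*(-3) = -3*G²*(-3) = -(-9)*G² = 9*G²)
W(R) = -6 (W(R) = -6 + (R - R) = -6 + 0 = -6)
S(M, l) = -234 (S(M, l) = -9 - 9*(-5)² = -9 - 9*25 = -9 - 1*225 = -9 - 225 = -234)
s = 324877
S(179, W(h(0))) - s = -234 - 1*324877 = -234 - 324877 = -325111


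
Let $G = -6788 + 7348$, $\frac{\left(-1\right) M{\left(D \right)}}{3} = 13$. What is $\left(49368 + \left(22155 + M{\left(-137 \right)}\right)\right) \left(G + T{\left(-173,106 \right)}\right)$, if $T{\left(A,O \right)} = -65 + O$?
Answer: $42961884$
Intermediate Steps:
$M{\left(D \right)} = -39$ ($M{\left(D \right)} = \left(-3\right) 13 = -39$)
$G = 560$
$\left(49368 + \left(22155 + M{\left(-137 \right)}\right)\right) \left(G + T{\left(-173,106 \right)}\right) = \left(49368 + \left(22155 - 39\right)\right) \left(560 + \left(-65 + 106\right)\right) = \left(49368 + 22116\right) \left(560 + 41\right) = 71484 \cdot 601 = 42961884$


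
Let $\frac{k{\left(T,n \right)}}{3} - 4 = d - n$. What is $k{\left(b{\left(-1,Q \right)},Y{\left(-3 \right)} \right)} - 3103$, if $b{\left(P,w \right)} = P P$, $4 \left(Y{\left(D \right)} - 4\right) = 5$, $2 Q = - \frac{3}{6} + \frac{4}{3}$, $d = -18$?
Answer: $- \frac{12643}{4} \approx -3160.8$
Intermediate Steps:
$Q = \frac{5}{12}$ ($Q = \frac{- \frac{3}{6} + \frac{4}{3}}{2} = \frac{\left(-3\right) \frac{1}{6} + 4 \cdot \frac{1}{3}}{2} = \frac{- \frac{1}{2} + \frac{4}{3}}{2} = \frac{1}{2} \cdot \frac{5}{6} = \frac{5}{12} \approx 0.41667$)
$Y{\left(D \right)} = \frac{21}{4}$ ($Y{\left(D \right)} = 4 + \frac{1}{4} \cdot 5 = 4 + \frac{5}{4} = \frac{21}{4}$)
$b{\left(P,w \right)} = P^{2}$
$k{\left(T,n \right)} = -42 - 3 n$ ($k{\left(T,n \right)} = 12 + 3 \left(-18 - n\right) = 12 - \left(54 + 3 n\right) = -42 - 3 n$)
$k{\left(b{\left(-1,Q \right)},Y{\left(-3 \right)} \right)} - 3103 = \left(-42 - \frac{63}{4}\right) - 3103 = - \frac{231}{4} - 3103 = - \frac{12643}{4}$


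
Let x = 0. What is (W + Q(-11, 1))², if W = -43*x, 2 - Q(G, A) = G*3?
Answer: 1225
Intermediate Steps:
Q(G, A) = 2 - 3*G (Q(G, A) = 2 - G*3 = 2 - 3*G)
W = 0 (W = -43*0 = 0)
(W + Q(-11, 1))² = (0 + (2 - 3*(-11)))² = (0 + (2 + 33))² = (0 + 35)² = 35² = 1225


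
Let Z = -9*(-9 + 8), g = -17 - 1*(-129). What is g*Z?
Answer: 1008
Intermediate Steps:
g = 112 (g = -17 + 129 = 112)
Z = 9 (Z = -9*(-1) = 9)
g*Z = 112*9 = 1008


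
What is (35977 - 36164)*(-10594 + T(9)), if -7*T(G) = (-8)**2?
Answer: 13879514/7 ≈ 1.9828e+6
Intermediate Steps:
T(G) = -64/7 (T(G) = -1/7*(-8)**2 = -1/7*64 = -64/7)
(35977 - 36164)*(-10594 + T(9)) = (35977 - 36164)*(-10594 - 64/7) = -187*(-74222/7) = 13879514/7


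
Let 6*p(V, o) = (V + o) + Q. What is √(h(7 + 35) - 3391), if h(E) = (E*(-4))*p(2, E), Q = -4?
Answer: I*√4511 ≈ 67.164*I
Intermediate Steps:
p(V, o) = -⅔ + V/6 + o/6 (p(V, o) = ((V + o) - 4)/6 = (-4 + V + o)/6 = -⅔ + V/6 + o/6)
h(E) = -4*E*(-⅓ + E/6) (h(E) = (E*(-4))*(-⅔ + (⅙)*2 + E/6) = (-4*E)*(-⅔ + ⅓ + E/6) = (-4*E)*(-⅓ + E/6) = -4*E*(-⅓ + E/6))
√(h(7 + 35) - 3391) = √(2*(7 + 35)*(2 - (7 + 35))/3 - 3391) = √((⅔)*42*(2 - 1*42) - 3391) = √((⅔)*42*(2 - 42) - 3391) = √((⅔)*42*(-40) - 3391) = √(-1120 - 3391) = √(-4511) = I*√4511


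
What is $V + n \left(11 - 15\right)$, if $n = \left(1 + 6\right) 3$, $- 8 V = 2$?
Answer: $- \frac{337}{4} \approx -84.25$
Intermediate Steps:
$V = - \frac{1}{4}$ ($V = \left(- \frac{1}{8}\right) 2 = - \frac{1}{4} \approx -0.25$)
$n = 21$ ($n = 7 \cdot 3 = 21$)
$V + n \left(11 - 15\right) = - \frac{1}{4} + 21 \left(11 - 15\right) = - \frac{1}{4} + 21 \left(-4\right) = - \frac{1}{4} - 84 = - \frac{337}{4}$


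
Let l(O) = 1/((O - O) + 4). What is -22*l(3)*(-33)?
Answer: 363/2 ≈ 181.50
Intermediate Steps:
l(O) = ¼ (l(O) = 1/(0 + 4) = 1/4 = ¼)
-22*l(3)*(-33) = -22*¼*(-33) = -11/2*(-33) = 363/2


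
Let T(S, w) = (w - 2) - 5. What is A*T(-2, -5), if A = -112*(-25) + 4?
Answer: -33648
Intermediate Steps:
T(S, w) = -7 + w (T(S, w) = (-2 + w) - 5 = -7 + w)
A = 2804 (A = 2800 + 4 = 2804)
A*T(-2, -5) = 2804*(-7 - 5) = 2804*(-12) = -33648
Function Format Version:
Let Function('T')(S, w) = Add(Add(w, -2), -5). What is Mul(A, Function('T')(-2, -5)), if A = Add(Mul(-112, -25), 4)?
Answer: -33648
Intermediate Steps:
Function('T')(S, w) = Add(-7, w) (Function('T')(S, w) = Add(Add(-2, w), -5) = Add(-7, w))
A = 2804 (A = Add(2800, 4) = 2804)
Mul(A, Function('T')(-2, -5)) = Mul(2804, Add(-7, -5)) = Mul(2804, -12) = -33648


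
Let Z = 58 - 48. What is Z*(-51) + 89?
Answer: -421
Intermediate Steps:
Z = 10
Z*(-51) + 89 = 10*(-51) + 89 = -510 + 89 = -421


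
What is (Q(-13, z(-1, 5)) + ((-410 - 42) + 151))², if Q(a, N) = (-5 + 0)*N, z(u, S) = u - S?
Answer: 73441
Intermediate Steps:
Q(a, N) = -5*N
(Q(-13, z(-1, 5)) + ((-410 - 42) + 151))² = (-5*(-1 - 1*5) + ((-410 - 42) + 151))² = (-5*(-1 - 5) + (-452 + 151))² = (-5*(-6) - 301)² = (30 - 301)² = (-271)² = 73441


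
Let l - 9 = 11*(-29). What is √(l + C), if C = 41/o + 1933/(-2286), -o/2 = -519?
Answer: 2*I*√337576087991/65913 ≈ 17.63*I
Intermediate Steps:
o = 1038 (o = -2*(-519) = 1038)
l = -310 (l = 9 + 11*(-29) = 9 - 319 = -310)
C = -159394/197739 (C = 41/1038 + 1933/(-2286) = 41*(1/1038) + 1933*(-1/2286) = 41/1038 - 1933/2286 = -159394/197739 ≈ -0.80608)
√(l + C) = √(-310 - 159394/197739) = √(-61458484/197739) = 2*I*√337576087991/65913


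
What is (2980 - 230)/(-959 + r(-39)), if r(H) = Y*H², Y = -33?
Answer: -1375/25576 ≈ -0.053761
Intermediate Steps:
r(H) = -33*H²
(2980 - 230)/(-959 + r(-39)) = (2980 - 230)/(-959 - 33*(-39)²) = 2750/(-959 - 33*1521) = 2750/(-959 - 50193) = 2750/(-51152) = 2750*(-1/51152) = -1375/25576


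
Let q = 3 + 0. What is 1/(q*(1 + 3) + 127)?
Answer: 1/139 ≈ 0.0071942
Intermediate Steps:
q = 3
1/(q*(1 + 3) + 127) = 1/(3*(1 + 3) + 127) = 1/(3*4 + 127) = 1/(12 + 127) = 1/139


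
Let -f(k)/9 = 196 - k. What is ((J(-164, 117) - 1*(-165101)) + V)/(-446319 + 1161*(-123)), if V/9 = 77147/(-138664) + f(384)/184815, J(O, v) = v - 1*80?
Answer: -17415210796289/62129793226640 ≈ -0.28030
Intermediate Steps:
J(O, v) = -80 + v (J(O, v) = v - 80 = -80 + v)
f(k) = -1764 + 9*k (f(k) = -9*(196 - k) = -1764 + 9*k)
V = -4674434439/949155080 (V = 9*(77147/(-138664) + (-1764 + 9*384)/184815) = 9*(77147*(-1/138664) + (-1764 + 3456)*(1/184815)) = 9*(-77147/138664 + 1692*(1/184815)) = 9*(-77147/138664 + 188/20535) = 9*(-1558144813/2847465240) = -4674434439/949155080 ≈ -4.9248)
((J(-164, 117) - 1*(-165101)) + V)/(-446319 + 1161*(-123)) = (((-80 + 117) - 1*(-165101)) - 4674434439/949155080)/(-446319 + 1161*(-123)) = ((37 + 165101) - 4674434439/949155080)/(-446319 - 142803) = (165138 - 4674434439/949155080)/(-589122) = (156736897166601/949155080)*(-1/589122) = -17415210796289/62129793226640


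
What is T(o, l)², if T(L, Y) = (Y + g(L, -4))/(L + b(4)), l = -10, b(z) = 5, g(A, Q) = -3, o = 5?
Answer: 169/100 ≈ 1.6900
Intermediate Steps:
T(L, Y) = (-3 + Y)/(5 + L) (T(L, Y) = (Y - 3)/(L + 5) = (-3 + Y)/(5 + L))
T(o, l)² = ((-3 - 10)/(5 + 5))² = (-13/10)² = 169/100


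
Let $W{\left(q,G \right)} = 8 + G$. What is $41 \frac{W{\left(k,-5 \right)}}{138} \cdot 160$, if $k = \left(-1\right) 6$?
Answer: $\frac{3280}{23} \approx 142.61$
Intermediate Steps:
$k = -6$
$41 \frac{W{\left(k,-5 \right)}}{138} \cdot 160 = 41 \frac{8 - 5}{138} \cdot 160 = 41 \cdot 3 \cdot \frac{1}{138} \cdot 160 = 41 \cdot \frac{1}{46} \cdot 160 = \frac{41}{46} \cdot 160 = \frac{3280}{23}$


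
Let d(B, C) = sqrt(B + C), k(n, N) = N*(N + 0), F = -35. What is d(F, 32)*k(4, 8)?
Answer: 64*I*sqrt(3) ≈ 110.85*I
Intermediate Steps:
k(n, N) = N**2 (k(n, N) = N*N = N**2)
d(F, 32)*k(4, 8) = sqrt(-35 + 32)*8**2 = sqrt(-3)*64 = (I*sqrt(3))*64 = 64*I*sqrt(3)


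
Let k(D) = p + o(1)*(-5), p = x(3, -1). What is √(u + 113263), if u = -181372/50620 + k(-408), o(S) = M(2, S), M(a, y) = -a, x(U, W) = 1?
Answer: √18140146842185/12655 ≈ 336.56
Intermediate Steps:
p = 1
o(S) = -2 (o(S) = -1*2 = -2)
k(D) = 11 (k(D) = 1 - 2*(-5) = 1 + 10 = 11)
u = 93862/12655 (u = -181372/50620 + 11 = -181372*1/50620 + 11 = -45343/12655 + 11 = 93862/12655 ≈ 7.4170)
√(u + 113263) = √(93862/12655 + 113263) = √(1433437127/12655) = √18140146842185/12655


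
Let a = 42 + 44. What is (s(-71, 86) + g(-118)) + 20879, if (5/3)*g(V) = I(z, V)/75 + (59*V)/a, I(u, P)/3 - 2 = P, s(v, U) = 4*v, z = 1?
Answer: 110422086/5375 ≈ 20544.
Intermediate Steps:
I(u, P) = 6 + 3*P
a = 86
g(V) = 6/125 + 4683*V/10750 (g(V) = 3*((6 + 3*V)/75 + (59*V)/86)/5 = 3*((6 + 3*V)*(1/75) + (59*V)*(1/86))/5 = 3*((2/25 + V/25) + 59*V/86)/5 = 3*(2/25 + 1561*V/2150)/5 = 6/125 + 4683*V/10750)
(s(-71, 86) + g(-118)) + 20879 = (4*(-71) + (6/125 + (4683/10750)*(-118))) + 20879 = (-284 + (6/125 - 276297/5375)) + 20879 = (-284 - 276039/5375) + 20879 = -1802539/5375 + 20879 = 110422086/5375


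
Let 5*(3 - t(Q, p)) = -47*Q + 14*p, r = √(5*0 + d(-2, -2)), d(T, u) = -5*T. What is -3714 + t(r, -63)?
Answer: -17673/5 + 47*√10/5 ≈ -3504.9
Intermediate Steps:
r = √10 (r = √(5*0 - 5*(-2)) = √(0 + 10) = √10 ≈ 3.1623)
t(Q, p) = 3 - 14*p/5 + 47*Q/5 (t(Q, p) = 3 - (-47*Q + 14*p)/5 = 3 + (-14*p/5 + 47*Q/5) = 3 - 14*p/5 + 47*Q/5)
-3714 + t(r, -63) = -3714 + (3 - 14/5*(-63) + 47*√10/5) = -3714 + (3 + 882/5 + 47*√10/5) = -3714 + (897/5 + 47*√10/5) = -17673/5 + 47*√10/5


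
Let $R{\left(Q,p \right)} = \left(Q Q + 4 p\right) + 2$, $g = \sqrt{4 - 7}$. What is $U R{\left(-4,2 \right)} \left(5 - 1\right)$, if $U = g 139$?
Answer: $14456 i \sqrt{3} \approx 25039.0 i$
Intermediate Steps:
$g = i \sqrt{3}$ ($g = \sqrt{4 - 7} = \sqrt{-3} = i \sqrt{3} \approx 1.732 i$)
$R{\left(Q,p \right)} = 2 + Q^{2} + 4 p$ ($R{\left(Q,p \right)} = \left(Q^{2} + 4 p\right) + 2 = 2 + Q^{2} + 4 p$)
$U = 139 i \sqrt{3}$ ($U = i \sqrt{3} \cdot 139 = 139 i \sqrt{3} \approx 240.76 i$)
$U R{\left(-4,2 \right)} \left(5 - 1\right) = 139 i \sqrt{3} \left(2 + \left(-4\right)^{2} + 4 \cdot 2\right) \left(5 - 1\right) = 139 i \sqrt{3} \left(2 + 16 + 8\right) 4 = 139 i \sqrt{3} \cdot 26 \cdot 4 = 139 i \sqrt{3} \cdot 104 = 14456 i \sqrt{3}$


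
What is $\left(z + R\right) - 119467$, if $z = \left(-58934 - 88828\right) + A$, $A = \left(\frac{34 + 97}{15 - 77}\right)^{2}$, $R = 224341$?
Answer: $- \frac{164844311}{3844} \approx -42884.0$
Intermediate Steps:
$A = \frac{17161}{3844}$ ($A = \left(\frac{131}{-62}\right)^{2} = \left(131 \left(- \frac{1}{62}\right)\right)^{2} = \left(- \frac{131}{62}\right)^{2} = \frac{17161}{3844} \approx 4.4644$)
$z = - \frac{567979967}{3844}$ ($z = \left(-58934 - 88828\right) + \frac{17161}{3844} = -147762 + \frac{17161}{3844} = - \frac{567979967}{3844} \approx -1.4776 \cdot 10^{5}$)
$\left(z + R\right) - 119467 = \left(- \frac{567979967}{3844} + 224341\right) - 119467 = \frac{294386837}{3844} - 119467 = - \frac{164844311}{3844}$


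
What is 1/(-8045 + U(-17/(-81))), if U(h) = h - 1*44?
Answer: -81/655192 ≈ -0.00012363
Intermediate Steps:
U(h) = -44 + h (U(h) = h - 44 = -44 + h)
1/(-8045 + U(-17/(-81))) = 1/(-8045 + (-44 - 17/(-81))) = 1/(-8045 + (-44 - 17*(-1/81))) = 1/(-8045 + (-44 + 17/81)) = 1/(-8045 - 3547/81) = 1/(-655192/81) = -81/655192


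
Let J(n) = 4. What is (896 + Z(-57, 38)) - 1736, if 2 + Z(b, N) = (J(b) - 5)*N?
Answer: -880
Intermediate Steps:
Z(b, N) = -2 - N (Z(b, N) = -2 + (4 - 5)*N = -2 - N)
(896 + Z(-57, 38)) - 1736 = (896 + (-2 - 1*38)) - 1736 = (896 + (-2 - 38)) - 1736 = (896 - 40) - 1736 = 856 - 1736 = -880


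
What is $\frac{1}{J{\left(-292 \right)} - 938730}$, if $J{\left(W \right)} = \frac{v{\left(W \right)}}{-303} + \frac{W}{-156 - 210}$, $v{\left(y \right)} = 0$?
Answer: $- \frac{183}{171787444} \approx -1.0653 \cdot 10^{-6}$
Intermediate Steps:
$J{\left(W \right)} = - \frac{W}{366}$ ($J{\left(W \right)} = \frac{0}{-303} + \frac{W}{-156 - 210} = 0 \left(- \frac{1}{303}\right) + \frac{W}{-366} = 0 + W \left(- \frac{1}{366}\right) = 0 - \frac{W}{366} = - \frac{W}{366}$)
$\frac{1}{J{\left(-292 \right)} - 938730} = \frac{1}{\left(- \frac{1}{366}\right) \left(-292\right) - 938730} = \frac{1}{\frac{146}{183} - 938730} = \frac{1}{- \frac{171787444}{183}} = - \frac{183}{171787444}$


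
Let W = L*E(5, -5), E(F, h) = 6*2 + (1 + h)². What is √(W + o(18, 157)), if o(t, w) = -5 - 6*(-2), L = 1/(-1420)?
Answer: √879690/355 ≈ 2.6420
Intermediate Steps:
L = -1/1420 ≈ -0.00070423
o(t, w) = 7 (o(t, w) = -5 + 12 = 7)
E(F, h) = 12 + (1 + h)²
W = -7/355 (W = -(12 + (1 - 5)²)/1420 = -(12 + (-4)²)/1420 = -(12 + 16)/1420 = -1/1420*28 = -7/355 ≈ -0.019718)
√(W + o(18, 157)) = √(-7/355 + 7) = √(2478/355) = √879690/355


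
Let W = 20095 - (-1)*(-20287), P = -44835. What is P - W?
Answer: -44643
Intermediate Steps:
W = -192 (W = 20095 - 1*20287 = 20095 - 20287 = -192)
P - W = -44835 - 1*(-192) = -44835 + 192 = -44643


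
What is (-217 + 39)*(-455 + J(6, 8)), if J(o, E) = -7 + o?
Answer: 81168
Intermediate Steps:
(-217 + 39)*(-455 + J(6, 8)) = (-217 + 39)*(-455 + (-7 + 6)) = -178*(-455 - 1) = -178*(-456) = 81168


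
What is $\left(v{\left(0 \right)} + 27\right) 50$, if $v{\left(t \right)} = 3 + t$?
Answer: $1500$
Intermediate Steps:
$\left(v{\left(0 \right)} + 27\right) 50 = \left(\left(3 + 0\right) + 27\right) 50 = \left(3 + 27\right) 50 = 30 \cdot 50 = 1500$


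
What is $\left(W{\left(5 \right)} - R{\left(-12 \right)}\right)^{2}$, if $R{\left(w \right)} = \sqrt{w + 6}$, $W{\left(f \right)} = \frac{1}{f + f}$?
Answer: $\frac{\left(1 - 10 i \sqrt{6}\right)^{2}}{100} \approx -5.99 - 0.4899 i$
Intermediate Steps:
$W{\left(f \right)} = \frac{1}{2 f}$
$R{\left(w \right)} = \sqrt{6 + w}$
$\left(W{\left(5 \right)} - R{\left(-12 \right)}\right)^{2} = \left(\frac{1}{2 \cdot 5} - \sqrt{6 - 12}\right)^{2} = \left(\frac{1}{2} \cdot \frac{1}{5} - \sqrt{-6}\right)^{2} = \left(\frac{1}{10} - i \sqrt{6}\right)^{2}$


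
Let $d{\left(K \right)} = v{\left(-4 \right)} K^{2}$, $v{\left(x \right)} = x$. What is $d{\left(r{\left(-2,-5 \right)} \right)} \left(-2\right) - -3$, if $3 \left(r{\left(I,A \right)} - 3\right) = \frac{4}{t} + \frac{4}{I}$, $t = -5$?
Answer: $\frac{8363}{225} \approx 37.169$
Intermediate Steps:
$r{\left(I,A \right)} = \frac{41}{15} + \frac{4}{3 I}$ ($r{\left(I,A \right)} = 3 + \frac{\frac{4}{-5} + \frac{4}{I}}{3} = 3 + \frac{4 \left(- \frac{1}{5}\right) + \frac{4}{I}}{3} = 3 + \frac{- \frac{4}{5} + \frac{4}{I}}{3} = 3 - \left(\frac{4}{15} - \frac{4}{3 I}\right) = \frac{41}{15} + \frac{4}{3 I}$)
$d{\left(K \right)} = - 4 K^{2}$
$d{\left(r{\left(-2,-5 \right)} \right)} \left(-2\right) - -3 = - 4 \left(\frac{20 + 41 \left(-2\right)}{15 \left(-2\right)}\right)^{2} \left(-2\right) - -3 = - 4 \left(\frac{1}{15} \left(- \frac{1}{2}\right) \left(20 - 82\right)\right)^{2} \left(-2\right) + 3 = - 4 \left(\frac{1}{15} \left(- \frac{1}{2}\right) \left(-62\right)\right)^{2} \left(-2\right) + 3 = - 4 \left(\frac{31}{15}\right)^{2} \left(-2\right) + 3 = \left(-4\right) \frac{961}{225} \left(-2\right) + 3 = \left(- \frac{3844}{225}\right) \left(-2\right) + 3 = \frac{7688}{225} + 3 = \frac{8363}{225}$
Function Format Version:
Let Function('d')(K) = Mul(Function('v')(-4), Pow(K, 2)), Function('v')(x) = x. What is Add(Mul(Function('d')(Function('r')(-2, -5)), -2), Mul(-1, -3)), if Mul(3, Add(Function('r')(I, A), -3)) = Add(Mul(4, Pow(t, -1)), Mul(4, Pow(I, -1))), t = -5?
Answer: Rational(8363, 225) ≈ 37.169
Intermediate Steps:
Function('r')(I, A) = Add(Rational(41, 15), Mul(Rational(4, 3), Pow(I, -1))) (Function('r')(I, A) = Add(3, Mul(Rational(1, 3), Add(Mul(4, Pow(-5, -1)), Mul(4, Pow(I, -1))))) = Add(3, Mul(Rational(1, 3), Add(Mul(4, Rational(-1, 5)), Mul(4, Pow(I, -1))))) = Add(3, Mul(Rational(1, 3), Add(Rational(-4, 5), Mul(4, Pow(I, -1))))) = Add(3, Add(Rational(-4, 15), Mul(Rational(4, 3), Pow(I, -1)))) = Add(Rational(41, 15), Mul(Rational(4, 3), Pow(I, -1))))
Function('d')(K) = Mul(-4, Pow(K, 2))
Add(Mul(Function('d')(Function('r')(-2, -5)), -2), Mul(-1, -3)) = Add(Mul(Mul(-4, Pow(Mul(Rational(1, 15), Pow(-2, -1), Add(20, Mul(41, -2))), 2)), -2), Mul(-1, -3)) = Add(Mul(Mul(-4, Pow(Mul(Rational(1, 15), Rational(-1, 2), Add(20, -82)), 2)), -2), 3) = Add(Mul(Mul(-4, Pow(Mul(Rational(1, 15), Rational(-1, 2), -62), 2)), -2), 3) = Add(Mul(Mul(-4, Pow(Rational(31, 15), 2)), -2), 3) = Add(Mul(Mul(-4, Rational(961, 225)), -2), 3) = Add(Mul(Rational(-3844, 225), -2), 3) = Add(Rational(7688, 225), 3) = Rational(8363, 225)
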